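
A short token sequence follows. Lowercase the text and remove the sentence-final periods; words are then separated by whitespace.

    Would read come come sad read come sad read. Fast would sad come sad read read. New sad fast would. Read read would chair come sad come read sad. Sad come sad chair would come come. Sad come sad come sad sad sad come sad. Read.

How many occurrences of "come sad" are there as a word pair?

Scanning the 45 overlapping bigram windows for "come sad":
  position 4–5: come sad
  position 7–8: come sad
  position 13–14: come sad
  position 25–26: come sad
  position 31–32: come sad
  position 36–37: come sad
  position 38–39: come sad
  position 40–41: come sad
  position 44–45: come sad

9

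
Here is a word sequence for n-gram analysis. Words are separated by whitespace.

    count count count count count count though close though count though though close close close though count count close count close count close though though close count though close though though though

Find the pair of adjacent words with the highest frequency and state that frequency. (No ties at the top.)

"count count", 6 times

Bigram frequencies (highest first):
  count count: 6
  though close: 4
  close though: 4
  though though: 4
  count though: 3
  count close: 3
  … (3 more, each ≤ 3)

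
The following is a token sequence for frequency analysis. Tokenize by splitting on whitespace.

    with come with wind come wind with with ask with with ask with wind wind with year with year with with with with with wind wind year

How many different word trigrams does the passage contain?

19

27 tokens → 25 trigram windows in total.
Repeated trigrams (each contributes count−1 duplicates):
  with with with: 3
  with ask with: 2
  with wind wind: 2
  with with ask: 2
  with year with: 2
6 duplicate windows → 25 − 6 = 19 distinct.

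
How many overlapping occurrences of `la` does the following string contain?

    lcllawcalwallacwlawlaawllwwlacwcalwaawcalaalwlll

Sliding a length-2 window over the 48 characters (47 positions):
  position 4–5: la
  position 13–14: la
  position 17–18: la
  position 20–21: la
  position 28–29: la
  position 41–42: la

6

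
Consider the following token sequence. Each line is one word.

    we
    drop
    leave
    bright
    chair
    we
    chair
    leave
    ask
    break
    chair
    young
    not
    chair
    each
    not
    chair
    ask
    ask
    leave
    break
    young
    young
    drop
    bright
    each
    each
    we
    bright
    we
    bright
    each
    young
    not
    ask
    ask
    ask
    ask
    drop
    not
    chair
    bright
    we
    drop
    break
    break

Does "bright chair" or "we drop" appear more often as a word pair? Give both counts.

"bright chair": 1 occurrence
"we drop": 2 occurrences

"we drop" (2 vs 1)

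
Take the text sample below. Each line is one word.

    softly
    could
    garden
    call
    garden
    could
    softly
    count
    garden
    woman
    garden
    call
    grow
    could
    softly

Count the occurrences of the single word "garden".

4

Scanning the 15 tokens for "garden":
  position 3: garden
  position 5: garden
  position 9: garden
  position 11: garden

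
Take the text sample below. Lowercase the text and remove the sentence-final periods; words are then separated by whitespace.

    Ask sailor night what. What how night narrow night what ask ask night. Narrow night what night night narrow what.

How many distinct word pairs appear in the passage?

14

20 tokens → 19 bigram windows in total.
Repeated bigrams (each contributes count−1 duplicates):
  night narrow: 3
  night what: 3
  narrow night: 2
5 duplicate windows → 19 − 5 = 14 distinct.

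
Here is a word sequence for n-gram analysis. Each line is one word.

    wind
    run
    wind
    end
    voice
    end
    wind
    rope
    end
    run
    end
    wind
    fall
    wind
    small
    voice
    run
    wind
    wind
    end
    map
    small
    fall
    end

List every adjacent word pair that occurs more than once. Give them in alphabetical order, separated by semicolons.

end wind; run wind; wind end

Bigram counts meeting the condition (more than once):
  end wind: 2
  run wind: 2
  wind end: 2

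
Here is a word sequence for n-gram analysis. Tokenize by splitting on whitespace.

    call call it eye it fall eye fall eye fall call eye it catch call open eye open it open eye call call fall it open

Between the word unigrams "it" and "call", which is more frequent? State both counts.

"it": 5 occurrences
"call": 6 occurrences

"call" (6 vs 5)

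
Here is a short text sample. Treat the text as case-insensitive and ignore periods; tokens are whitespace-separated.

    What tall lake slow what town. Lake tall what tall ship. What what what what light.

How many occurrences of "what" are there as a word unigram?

7

Scanning the 16 tokens for "what":
  position 1: what
  position 5: what
  position 9: what
  position 12: what
  position 13: what
  position 14: what
  position 15: what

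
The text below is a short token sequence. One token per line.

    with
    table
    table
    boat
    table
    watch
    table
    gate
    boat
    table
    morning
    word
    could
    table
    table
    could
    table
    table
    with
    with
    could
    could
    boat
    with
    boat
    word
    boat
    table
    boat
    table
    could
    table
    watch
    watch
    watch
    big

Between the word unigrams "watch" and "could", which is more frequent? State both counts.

"watch": 4 occurrences
"could": 5 occurrences

"could" (5 vs 4)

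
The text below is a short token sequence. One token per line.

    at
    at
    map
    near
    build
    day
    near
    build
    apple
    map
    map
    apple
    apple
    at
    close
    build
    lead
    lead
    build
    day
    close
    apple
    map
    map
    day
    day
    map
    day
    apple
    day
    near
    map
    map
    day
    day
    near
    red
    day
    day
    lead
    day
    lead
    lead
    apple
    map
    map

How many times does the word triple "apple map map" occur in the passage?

Scanning the 44 overlapping trigram windows for "apple map map":
  position 9–11: apple map map
  position 22–24: apple map map
  position 44–46: apple map map

3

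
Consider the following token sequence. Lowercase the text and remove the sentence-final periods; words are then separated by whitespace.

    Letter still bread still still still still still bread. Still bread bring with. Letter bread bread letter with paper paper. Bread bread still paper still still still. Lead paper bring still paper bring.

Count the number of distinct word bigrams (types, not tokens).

20

33 tokens → 32 bigram windows in total.
Repeated bigrams (each contributes count−1 duplicates):
  still still: 6
  bread still: 3
  still bread: 3
  bread bread: 2
  paper bring: 2
  still paper: 2
12 duplicate windows → 32 − 12 = 20 distinct.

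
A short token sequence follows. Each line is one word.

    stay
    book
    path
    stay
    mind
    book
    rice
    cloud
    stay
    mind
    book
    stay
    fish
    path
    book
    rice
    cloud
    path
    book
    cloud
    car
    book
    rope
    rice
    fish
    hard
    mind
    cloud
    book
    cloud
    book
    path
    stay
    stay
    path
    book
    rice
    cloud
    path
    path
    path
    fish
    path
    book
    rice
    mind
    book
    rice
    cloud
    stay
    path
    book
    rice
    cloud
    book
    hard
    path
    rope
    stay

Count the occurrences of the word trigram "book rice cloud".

5

Scanning the 57 overlapping trigram windows for "book rice cloud":
  position 6–8: book rice cloud
  position 15–17: book rice cloud
  position 36–38: book rice cloud
  position 47–49: book rice cloud
  position 52–54: book rice cloud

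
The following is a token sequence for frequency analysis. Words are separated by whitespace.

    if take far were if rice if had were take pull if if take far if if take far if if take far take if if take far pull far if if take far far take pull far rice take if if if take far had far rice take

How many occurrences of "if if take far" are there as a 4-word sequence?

Scanning the 46 overlapping 4-gram windows for "if if take far":
  position 12–15: if if take far
  position 16–19: if if take far
  position 20–23: if if take far
  position 25–28: if if take far
  position 31–34: if if take far
  position 42–45: if if take far

6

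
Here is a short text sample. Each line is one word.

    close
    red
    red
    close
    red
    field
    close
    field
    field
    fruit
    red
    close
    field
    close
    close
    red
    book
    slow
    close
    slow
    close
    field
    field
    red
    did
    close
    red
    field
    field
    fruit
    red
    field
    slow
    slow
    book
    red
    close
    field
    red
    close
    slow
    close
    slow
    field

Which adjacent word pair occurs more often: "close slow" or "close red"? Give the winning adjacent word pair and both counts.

"close red" (4 vs 3)

"close slow": 3 occurrences
"close red": 4 occurrences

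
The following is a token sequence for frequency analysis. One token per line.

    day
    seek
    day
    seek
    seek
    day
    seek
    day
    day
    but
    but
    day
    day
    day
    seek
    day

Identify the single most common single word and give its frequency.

Unigram frequencies (highest first):
  day: 9
  seek: 5
  but: 2

"day", 9 times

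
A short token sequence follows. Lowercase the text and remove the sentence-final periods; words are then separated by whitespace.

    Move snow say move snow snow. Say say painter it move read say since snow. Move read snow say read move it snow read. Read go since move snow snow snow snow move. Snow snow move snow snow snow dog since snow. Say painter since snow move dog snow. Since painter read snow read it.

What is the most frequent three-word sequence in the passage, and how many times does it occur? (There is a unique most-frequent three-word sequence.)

Trigram frequencies (highest first):
  move snow snow: 4
  snow snow snow: 3
  since snow move: 2
  snow snow move: 2
  snow move snow: 2
  move snow say: 1
  … (39 more, each ≤ 1)

"move snow snow", 4 times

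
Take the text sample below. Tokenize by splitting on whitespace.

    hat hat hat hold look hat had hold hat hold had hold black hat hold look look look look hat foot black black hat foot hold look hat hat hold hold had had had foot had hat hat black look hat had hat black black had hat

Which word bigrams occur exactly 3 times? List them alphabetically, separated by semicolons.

Bigram counts meeting the condition (exactly 3 times):
  had hat: 3
  hold look: 3
  look look: 3

had hat; hold look; look look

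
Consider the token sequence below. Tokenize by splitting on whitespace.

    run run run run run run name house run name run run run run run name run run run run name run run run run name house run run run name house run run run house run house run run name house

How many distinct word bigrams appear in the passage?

6

42 tokens → 41 bigram windows in total.
Repeated bigrams (each contributes count−1 duplicates):
  run run: 20
  run name: 7
  house run: 5
  name house: 4
  name run: 3
  run house: 2
35 duplicate windows → 41 − 35 = 6 distinct.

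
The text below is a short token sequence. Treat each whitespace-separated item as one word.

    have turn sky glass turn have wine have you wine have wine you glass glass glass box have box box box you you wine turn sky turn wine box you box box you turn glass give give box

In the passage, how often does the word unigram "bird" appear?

0

Scanning the 38 tokens for "bird":
  (none found)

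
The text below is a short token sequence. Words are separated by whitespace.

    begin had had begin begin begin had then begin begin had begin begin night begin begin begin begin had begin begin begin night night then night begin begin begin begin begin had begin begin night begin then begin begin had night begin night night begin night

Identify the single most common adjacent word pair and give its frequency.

"begin begin", 15 times

Bigram frequencies (highest first):
  begin begin: 15
  begin had: 6
  begin night: 5
  night begin: 5
  had begin: 4
  then begin: 2
  … (7 more, each ≤ 2)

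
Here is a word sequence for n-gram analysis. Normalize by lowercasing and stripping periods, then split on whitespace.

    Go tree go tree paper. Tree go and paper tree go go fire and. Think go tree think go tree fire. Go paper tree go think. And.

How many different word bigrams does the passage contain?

27 tokens → 26 bigram windows in total.
Repeated bigrams (each contributes count−1 duplicates):
  go tree: 4
  tree go: 4
  paper tree: 3
  think go: 2
9 duplicate windows → 26 − 9 = 17 distinct.

17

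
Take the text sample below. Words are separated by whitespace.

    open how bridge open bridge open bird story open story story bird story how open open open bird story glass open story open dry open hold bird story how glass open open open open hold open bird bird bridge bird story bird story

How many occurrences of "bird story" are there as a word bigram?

Scanning the 42 overlapping bigram windows for "bird story":
  position 7–8: bird story
  position 12–13: bird story
  position 18–19: bird story
  position 27–28: bird story
  position 40–41: bird story
  position 42–43: bird story

6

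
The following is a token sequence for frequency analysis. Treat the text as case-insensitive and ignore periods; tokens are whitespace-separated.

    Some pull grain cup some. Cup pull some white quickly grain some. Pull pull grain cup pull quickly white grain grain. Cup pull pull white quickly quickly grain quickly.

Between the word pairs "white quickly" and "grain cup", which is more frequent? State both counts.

"white quickly": 2 occurrences
"grain cup": 3 occurrences

"grain cup" (3 vs 2)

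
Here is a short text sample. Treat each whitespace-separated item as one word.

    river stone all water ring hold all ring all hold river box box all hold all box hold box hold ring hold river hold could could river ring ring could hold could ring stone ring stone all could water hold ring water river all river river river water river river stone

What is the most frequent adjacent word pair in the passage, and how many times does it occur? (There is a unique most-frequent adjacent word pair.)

"river river", 3 times

Bigram frequencies (highest first):
  river river: 3
  river stone: 2
  stone all: 2
  ring hold: 2
  hold all: 2
  all hold: 2
  … (31 more, each ≤ 2)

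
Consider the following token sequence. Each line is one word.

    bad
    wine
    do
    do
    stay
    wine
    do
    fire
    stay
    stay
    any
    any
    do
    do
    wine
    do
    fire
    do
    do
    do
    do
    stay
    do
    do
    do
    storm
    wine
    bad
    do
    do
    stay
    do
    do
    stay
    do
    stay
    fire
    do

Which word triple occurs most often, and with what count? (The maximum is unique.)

"do do stay", 4 times

Trigram frequencies (highest first):
  do do stay: 4
  do do do: 3
  do stay do: 3
  wine do fire: 2
  stay do do: 2
  bad wine do: 1
  … (21 more, each ≤ 1)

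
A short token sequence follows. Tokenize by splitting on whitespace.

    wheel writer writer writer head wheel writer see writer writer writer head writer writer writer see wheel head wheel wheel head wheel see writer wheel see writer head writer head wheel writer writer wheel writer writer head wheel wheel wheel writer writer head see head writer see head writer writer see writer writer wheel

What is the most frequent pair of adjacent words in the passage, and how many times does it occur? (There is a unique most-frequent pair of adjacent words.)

Bigram frequencies (highest first):
  writer writer: 11
  writer head: 6
  wheel writer: 5
  head wheel: 5
  writer see: 4
  see writer: 4
  … (8 more, each ≤ 4)

"writer writer", 11 times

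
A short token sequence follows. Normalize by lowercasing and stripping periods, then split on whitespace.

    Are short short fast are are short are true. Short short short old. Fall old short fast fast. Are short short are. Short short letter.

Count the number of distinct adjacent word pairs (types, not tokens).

14

25 tokens → 24 bigram windows in total.
Repeated bigrams (each contributes count−1 duplicates):
  short short: 5
  are short: 4
  fast are: 2
  short are: 2
  short fast: 2
10 duplicate windows → 24 − 10 = 14 distinct.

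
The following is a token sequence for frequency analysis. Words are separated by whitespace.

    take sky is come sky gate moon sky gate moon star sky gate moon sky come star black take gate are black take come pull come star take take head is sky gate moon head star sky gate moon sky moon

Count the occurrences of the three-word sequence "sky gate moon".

5

Scanning the 39 overlapping trigram windows for "sky gate moon":
  position 5–7: sky gate moon
  position 8–10: sky gate moon
  position 12–14: sky gate moon
  position 32–34: sky gate moon
  position 37–39: sky gate moon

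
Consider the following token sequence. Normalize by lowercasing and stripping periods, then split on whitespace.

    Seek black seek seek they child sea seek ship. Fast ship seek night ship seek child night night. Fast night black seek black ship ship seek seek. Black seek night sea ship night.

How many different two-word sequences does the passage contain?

33 tokens → 32 bigram windows in total.
Repeated bigrams (each contributes count−1 duplicates):
  black seek: 3
  seek black: 3
  ship seek: 3
  seek night: 2
  seek seek: 2
8 duplicate windows → 32 − 8 = 24 distinct.

24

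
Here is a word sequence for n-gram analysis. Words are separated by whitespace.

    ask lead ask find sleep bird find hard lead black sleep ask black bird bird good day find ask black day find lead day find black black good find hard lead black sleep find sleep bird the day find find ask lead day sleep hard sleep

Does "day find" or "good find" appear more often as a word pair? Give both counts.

"day find": 4 occurrences
"good find": 1 occurrence

"day find" (4 vs 1)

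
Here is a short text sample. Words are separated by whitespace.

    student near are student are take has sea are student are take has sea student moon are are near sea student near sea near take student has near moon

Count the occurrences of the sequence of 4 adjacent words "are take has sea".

2

Scanning the 26 overlapping 4-gram windows for "are take has sea":
  position 5–8: are take has sea
  position 11–14: are take has sea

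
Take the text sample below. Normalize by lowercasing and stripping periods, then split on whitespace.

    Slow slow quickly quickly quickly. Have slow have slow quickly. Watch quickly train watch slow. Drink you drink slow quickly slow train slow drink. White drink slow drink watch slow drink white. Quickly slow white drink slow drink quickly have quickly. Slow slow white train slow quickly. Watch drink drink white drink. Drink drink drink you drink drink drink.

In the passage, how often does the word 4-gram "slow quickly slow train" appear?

1

Scanning the 56 overlapping 4-gram windows for "slow quickly slow train":
  position 19–22: slow quickly slow train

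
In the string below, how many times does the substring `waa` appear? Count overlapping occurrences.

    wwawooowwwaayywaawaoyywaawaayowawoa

Sliding a length-3 window over the 35 characters (33 positions):
  position 10–12: waa
  position 15–17: waa
  position 23–25: waa
  position 26–28: waa

4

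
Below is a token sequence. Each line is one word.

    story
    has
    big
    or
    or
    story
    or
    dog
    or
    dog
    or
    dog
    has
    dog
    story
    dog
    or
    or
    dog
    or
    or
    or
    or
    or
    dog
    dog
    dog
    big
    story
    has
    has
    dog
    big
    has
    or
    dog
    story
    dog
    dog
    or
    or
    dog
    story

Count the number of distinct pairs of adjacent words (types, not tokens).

18

43 tokens → 42 bigram windows in total.
Repeated bigrams (each contributes count−1 duplicates):
  or dog: 7
  or or: 7
  dog or: 5
  dog dog: 3
  dog story: 3
  dog big: 2
  has dog: 2
  story dog: 2
  … (1 more repeated)
24 duplicate windows → 42 − 24 = 18 distinct.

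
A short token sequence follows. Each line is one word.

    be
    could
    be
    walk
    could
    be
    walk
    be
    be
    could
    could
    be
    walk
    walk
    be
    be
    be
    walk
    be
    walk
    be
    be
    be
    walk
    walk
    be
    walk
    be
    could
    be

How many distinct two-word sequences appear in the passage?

30 tokens → 29 bigram windows in total.
Repeated bigrams (each contributes count−1 duplicates):
  be walk: 7
  walk be: 6
  be be: 5
  could be: 4
  be could: 3
  walk walk: 2
21 duplicate windows → 29 − 21 = 8 distinct.

8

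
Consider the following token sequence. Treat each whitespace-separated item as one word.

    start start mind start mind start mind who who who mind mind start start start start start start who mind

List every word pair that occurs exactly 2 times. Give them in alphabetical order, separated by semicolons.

Bigram counts meeting the condition (exactly 2 times):
  who mind: 2
  who who: 2

who mind; who who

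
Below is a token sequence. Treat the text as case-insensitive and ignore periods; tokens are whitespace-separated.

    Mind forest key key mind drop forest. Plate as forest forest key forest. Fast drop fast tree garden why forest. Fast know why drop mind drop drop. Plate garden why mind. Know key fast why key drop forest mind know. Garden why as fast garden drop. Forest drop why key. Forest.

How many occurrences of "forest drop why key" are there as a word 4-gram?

1

Scanning the 48 overlapping 4-gram windows for "forest drop why key":
  position 47–50: forest drop why key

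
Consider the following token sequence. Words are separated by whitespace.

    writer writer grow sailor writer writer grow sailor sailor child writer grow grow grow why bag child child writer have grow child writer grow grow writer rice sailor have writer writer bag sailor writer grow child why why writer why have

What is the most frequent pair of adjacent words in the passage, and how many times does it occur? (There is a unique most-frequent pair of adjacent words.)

"writer grow", 5 times

Bigram frequencies (highest first):
  writer grow: 5
  writer writer: 3
  child writer: 3
  grow grow: 3
  grow sailor: 2
  sailor writer: 2
  … (21 more, each ≤ 2)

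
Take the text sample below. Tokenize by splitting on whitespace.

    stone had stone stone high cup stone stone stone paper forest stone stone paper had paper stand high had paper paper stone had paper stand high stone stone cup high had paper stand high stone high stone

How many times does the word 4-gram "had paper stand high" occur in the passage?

3

Scanning the 34 overlapping 4-gram windows for "had paper stand high":
  position 15–18: had paper stand high
  position 23–26: had paper stand high
  position 31–34: had paper stand high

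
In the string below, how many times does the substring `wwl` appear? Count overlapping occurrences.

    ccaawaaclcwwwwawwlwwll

Sliding a length-3 window over the 22 characters (20 positions):
  position 16–18: wwl
  position 19–21: wwl

2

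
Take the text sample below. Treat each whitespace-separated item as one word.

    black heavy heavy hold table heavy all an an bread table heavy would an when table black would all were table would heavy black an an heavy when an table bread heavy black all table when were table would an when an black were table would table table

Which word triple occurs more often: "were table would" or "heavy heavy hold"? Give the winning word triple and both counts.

"were table would": 3 occurrences
"heavy heavy hold": 1 occurrence

"were table would" (3 vs 1)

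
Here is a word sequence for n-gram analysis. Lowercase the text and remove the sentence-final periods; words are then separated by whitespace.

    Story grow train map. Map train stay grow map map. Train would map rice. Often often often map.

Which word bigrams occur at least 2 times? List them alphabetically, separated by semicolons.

Bigram counts meeting the condition (at least 2 times):
  map map: 2
  map train: 2
  often often: 2

map map; map train; often often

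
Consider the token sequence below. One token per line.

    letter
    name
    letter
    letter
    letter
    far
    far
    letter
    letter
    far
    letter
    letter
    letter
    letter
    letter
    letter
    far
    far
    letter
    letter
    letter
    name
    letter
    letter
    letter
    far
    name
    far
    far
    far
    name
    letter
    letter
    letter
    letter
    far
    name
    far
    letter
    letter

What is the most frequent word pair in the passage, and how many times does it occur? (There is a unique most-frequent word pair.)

"letter letter", 16 times

Bigram frequencies (highest first):
  letter letter: 16
  letter far: 5
  far far: 4
  far letter: 4
  name letter: 3
  far name: 3
  … (2 more, each ≤ 2)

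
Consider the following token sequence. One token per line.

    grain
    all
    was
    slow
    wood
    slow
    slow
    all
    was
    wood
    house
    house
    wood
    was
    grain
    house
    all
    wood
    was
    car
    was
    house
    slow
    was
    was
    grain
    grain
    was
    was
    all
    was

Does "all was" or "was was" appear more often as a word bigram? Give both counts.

"all was": 3 occurrences
"was was": 2 occurrences

"all was" (3 vs 2)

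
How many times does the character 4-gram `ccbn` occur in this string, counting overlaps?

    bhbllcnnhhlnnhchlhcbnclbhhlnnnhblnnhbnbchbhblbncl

Sliding a length-4 window over the 49 characters (46 positions):
  (no match at any position)

0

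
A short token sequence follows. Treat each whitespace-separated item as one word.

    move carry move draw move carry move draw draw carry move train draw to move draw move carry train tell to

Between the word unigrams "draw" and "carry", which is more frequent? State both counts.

"draw" (5 vs 4)

"draw": 5 occurrences
"carry": 4 occurrences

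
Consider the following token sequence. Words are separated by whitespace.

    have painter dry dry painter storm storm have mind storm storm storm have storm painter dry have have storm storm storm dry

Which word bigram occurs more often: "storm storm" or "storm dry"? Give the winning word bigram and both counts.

"storm storm" (5 vs 1)

"storm storm": 5 occurrences
"storm dry": 1 occurrence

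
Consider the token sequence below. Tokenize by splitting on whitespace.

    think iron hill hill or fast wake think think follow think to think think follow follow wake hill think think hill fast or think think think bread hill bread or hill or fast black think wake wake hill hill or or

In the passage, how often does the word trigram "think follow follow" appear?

Scanning the 39 overlapping trigram windows for "think follow follow":
  position 14–16: think follow follow

1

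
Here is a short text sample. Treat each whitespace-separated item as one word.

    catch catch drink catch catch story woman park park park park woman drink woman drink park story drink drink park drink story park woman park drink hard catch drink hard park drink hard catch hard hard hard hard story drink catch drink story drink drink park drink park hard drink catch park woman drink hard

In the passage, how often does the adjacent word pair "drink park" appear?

Scanning the 54 overlapping bigram windows for "drink park":
  position 15–16: drink park
  position 19–20: drink park
  position 45–46: drink park
  position 47–48: drink park

4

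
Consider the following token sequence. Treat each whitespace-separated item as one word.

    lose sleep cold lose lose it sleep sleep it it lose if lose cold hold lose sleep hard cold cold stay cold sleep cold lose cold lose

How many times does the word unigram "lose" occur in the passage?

Scanning the 27 tokens for "lose":
  position 1: lose
  position 4: lose
  position 5: lose
  position 11: lose
  position 13: lose
  position 16: lose
  position 25: lose
  position 27: lose

8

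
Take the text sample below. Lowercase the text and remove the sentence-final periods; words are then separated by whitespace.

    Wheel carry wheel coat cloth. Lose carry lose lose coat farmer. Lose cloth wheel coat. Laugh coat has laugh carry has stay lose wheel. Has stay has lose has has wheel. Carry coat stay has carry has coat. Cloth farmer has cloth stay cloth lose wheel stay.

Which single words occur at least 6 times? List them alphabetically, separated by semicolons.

Unigram counts meeting the condition (at least 6 times):
  coat: 6
  has: 9
  lose: 7
  wheel: 6

coat; has; lose; wheel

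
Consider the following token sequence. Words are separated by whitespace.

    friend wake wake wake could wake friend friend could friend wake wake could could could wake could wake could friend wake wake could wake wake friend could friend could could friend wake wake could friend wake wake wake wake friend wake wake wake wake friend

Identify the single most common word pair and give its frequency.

"wake wake", 12 times

Bigram frequencies (highest first):
  wake wake: 12
  friend wake: 6
  wake could: 6
  could friend: 5
  could wake: 4
  wake friend: 4
  … (3 more, each ≤ 3)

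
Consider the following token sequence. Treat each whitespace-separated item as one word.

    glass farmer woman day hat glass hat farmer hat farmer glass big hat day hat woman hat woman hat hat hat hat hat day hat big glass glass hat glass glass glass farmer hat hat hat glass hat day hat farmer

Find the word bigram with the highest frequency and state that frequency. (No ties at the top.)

Bigram frequencies (highest first):
  hat hat: 6
  day hat: 4
  hat glass: 3
  glass hat: 3
  hat farmer: 3
  hat day: 3
  … (12 more, each ≤ 3)

"hat hat", 6 times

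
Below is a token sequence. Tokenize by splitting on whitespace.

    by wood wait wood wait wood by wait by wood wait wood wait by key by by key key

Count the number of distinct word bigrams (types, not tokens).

19 tokens → 18 bigram windows in total.
Repeated bigrams (each contributes count−1 duplicates):
  wood wait: 4
  wait wood: 3
  by key: 2
  by wood: 2
  wait by: 2
8 duplicate windows → 18 − 8 = 10 distinct.

10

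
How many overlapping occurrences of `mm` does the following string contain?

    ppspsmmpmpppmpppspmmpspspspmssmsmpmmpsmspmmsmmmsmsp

Sliding a length-2 window over the 51 characters (50 positions):
  position 6–7: mm
  position 19–20: mm
  position 35–36: mm
  position 42–43: mm
  position 45–46: mm
  position 46–47: mm

6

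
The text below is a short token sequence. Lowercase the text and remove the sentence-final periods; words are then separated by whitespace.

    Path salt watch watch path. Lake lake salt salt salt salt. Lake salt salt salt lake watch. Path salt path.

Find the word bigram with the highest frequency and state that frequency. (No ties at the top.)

Bigram frequencies (highest first):
  salt salt: 5
  path salt: 2
  watch path: 2
  lake salt: 2
  salt lake: 2
  salt watch: 1
  … (5 more, each ≤ 1)

"salt salt", 5 times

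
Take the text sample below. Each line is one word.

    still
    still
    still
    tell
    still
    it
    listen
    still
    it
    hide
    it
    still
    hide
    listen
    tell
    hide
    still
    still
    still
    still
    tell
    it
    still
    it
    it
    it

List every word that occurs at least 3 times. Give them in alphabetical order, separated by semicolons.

Unigram counts meeting the condition (at least 3 times):
  hide: 3
  it: 7
  still: 11
  tell: 3

hide; it; still; tell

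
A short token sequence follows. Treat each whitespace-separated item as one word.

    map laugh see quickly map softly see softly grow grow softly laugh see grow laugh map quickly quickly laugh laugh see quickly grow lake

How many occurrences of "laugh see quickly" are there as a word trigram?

Scanning the 22 overlapping trigram windows for "laugh see quickly":
  position 2–4: laugh see quickly
  position 20–22: laugh see quickly

2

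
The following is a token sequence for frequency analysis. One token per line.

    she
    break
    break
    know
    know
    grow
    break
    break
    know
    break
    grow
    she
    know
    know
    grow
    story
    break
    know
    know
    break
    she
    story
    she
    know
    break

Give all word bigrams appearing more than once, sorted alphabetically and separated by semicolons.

Bigram counts meeting the condition (more than once):
  break break: 2
  break know: 3
  know break: 3
  know grow: 2
  know know: 3
  she know: 2

break break; break know; know break; know grow; know know; she know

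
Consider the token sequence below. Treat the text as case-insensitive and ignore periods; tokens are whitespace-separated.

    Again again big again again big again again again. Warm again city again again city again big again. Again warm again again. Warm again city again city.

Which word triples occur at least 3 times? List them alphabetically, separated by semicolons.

again again warm; again big again; again city again; again warm again; big again again

Trigram counts meeting the condition (at least 3 times):
  again again warm: 3
  again big again: 3
  again city again: 3
  again warm again: 3
  big again again: 3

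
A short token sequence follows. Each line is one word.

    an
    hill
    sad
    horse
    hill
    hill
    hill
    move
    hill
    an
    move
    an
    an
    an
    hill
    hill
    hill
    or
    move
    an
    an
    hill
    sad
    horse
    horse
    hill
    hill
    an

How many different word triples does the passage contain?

28 tokens → 26 trigram windows in total.
Repeated trigrams (each contributes count−1 duplicates):
  an an hill: 2
  an hill sad: 2
  hill hill hill: 2
  hill sad horse: 2
  horse hill hill: 2
  move an an: 2
6 duplicate windows → 26 − 6 = 20 distinct.

20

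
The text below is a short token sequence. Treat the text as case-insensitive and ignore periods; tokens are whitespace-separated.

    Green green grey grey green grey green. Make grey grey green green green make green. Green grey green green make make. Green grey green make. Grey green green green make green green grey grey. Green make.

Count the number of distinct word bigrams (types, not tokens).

8

36 tokens → 35 bigram windows in total.
Repeated bigrams (each contributes count−1 duplicates):
  green green: 8
  grey green: 7
  green make: 6
  green grey: 5
  grey grey: 3
  make green: 3
  make grey: 2
27 duplicate windows → 35 − 27 = 8 distinct.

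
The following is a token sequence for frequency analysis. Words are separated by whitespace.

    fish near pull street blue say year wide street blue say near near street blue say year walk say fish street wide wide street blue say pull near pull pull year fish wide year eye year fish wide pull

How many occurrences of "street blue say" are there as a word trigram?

Scanning the 37 overlapping trigram windows for "street blue say":
  position 4–6: street blue say
  position 9–11: street blue say
  position 14–16: street blue say
  position 24–26: street blue say

4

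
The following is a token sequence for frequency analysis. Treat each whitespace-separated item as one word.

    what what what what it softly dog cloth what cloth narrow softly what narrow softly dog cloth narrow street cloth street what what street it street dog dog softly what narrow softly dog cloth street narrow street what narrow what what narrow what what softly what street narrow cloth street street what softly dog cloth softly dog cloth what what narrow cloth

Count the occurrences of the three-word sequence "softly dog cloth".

5

Scanning the 60 overlapping trigram windows for "softly dog cloth":
  position 6–8: softly dog cloth
  position 15–17: softly dog cloth
  position 32–34: softly dog cloth
  position 53–55: softly dog cloth
  position 56–58: softly dog cloth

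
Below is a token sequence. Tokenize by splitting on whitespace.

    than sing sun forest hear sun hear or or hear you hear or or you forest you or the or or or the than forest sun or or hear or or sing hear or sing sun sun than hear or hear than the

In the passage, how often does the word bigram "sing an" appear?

Scanning the 42 overlapping bigram windows for "sing an":
  (none found)

0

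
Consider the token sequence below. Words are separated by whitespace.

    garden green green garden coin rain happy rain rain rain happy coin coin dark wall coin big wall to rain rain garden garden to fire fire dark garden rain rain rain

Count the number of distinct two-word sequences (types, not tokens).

25

31 tokens → 30 bigram windows in total.
Repeated bigrams (each contributes count−1 duplicates):
  rain rain: 5
  rain happy: 2
5 duplicate windows → 30 − 5 = 25 distinct.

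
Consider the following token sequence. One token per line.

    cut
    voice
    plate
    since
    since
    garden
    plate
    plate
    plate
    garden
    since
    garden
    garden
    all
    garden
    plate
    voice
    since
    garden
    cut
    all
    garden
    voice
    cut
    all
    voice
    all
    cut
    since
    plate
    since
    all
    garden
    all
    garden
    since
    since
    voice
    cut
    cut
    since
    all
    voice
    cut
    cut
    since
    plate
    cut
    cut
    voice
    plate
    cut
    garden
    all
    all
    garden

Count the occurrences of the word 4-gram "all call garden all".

0

Scanning the 53 overlapping 4-gram windows for "all call garden all":
  (none found)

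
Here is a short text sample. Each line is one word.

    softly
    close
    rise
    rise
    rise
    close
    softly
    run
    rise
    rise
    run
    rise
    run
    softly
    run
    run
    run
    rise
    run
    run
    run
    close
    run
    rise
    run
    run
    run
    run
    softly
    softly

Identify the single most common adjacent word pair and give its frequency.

"run run", 7 times

Bigram frequencies (highest first):
  run run: 7
  run rise: 4
  rise run: 4
  rise rise: 3
  softly run: 2
  run softly: 2
  … (7 more, each ≤ 1)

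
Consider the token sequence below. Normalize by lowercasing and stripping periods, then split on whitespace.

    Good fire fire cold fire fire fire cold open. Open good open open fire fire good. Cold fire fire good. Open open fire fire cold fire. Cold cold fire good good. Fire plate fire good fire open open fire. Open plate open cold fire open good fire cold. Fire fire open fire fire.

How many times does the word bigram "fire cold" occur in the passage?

5

Scanning the 52 overlapping bigram windows for "fire cold":
  position 3–4: fire cold
  position 7–8: fire cold
  position 24–25: fire cold
  position 26–27: fire cold
  position 47–48: fire cold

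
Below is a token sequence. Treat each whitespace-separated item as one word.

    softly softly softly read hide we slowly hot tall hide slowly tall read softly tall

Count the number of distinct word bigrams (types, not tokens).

15 tokens → 14 bigram windows in total.
Repeated bigrams (each contributes count−1 duplicates):
  softly softly: 2
1 duplicate windows → 14 − 1 = 13 distinct.

13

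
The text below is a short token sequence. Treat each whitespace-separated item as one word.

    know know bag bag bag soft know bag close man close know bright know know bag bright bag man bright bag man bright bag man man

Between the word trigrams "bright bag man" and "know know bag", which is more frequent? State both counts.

"bright bag man" (3 vs 2)

"bright bag man": 3 occurrences
"know know bag": 2 occurrences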